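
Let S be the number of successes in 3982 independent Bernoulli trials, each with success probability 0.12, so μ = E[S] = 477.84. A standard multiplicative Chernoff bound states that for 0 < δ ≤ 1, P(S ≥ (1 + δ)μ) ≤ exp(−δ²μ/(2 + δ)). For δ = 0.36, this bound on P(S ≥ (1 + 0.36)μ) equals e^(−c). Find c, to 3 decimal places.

26.241

c = δ²μ/(2 + δ) = 0.36²·477.84/(2 + 0.36) = 26.2407.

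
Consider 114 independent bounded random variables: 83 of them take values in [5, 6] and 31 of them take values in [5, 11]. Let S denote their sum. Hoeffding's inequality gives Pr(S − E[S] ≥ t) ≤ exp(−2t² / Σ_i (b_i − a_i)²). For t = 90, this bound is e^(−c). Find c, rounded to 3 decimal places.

Σ(b_i − a_i)² = 83·1² + 31·6² = 1199.
c = 2t² / 1199 = 2·90² / 1199 = 13.5113.

13.511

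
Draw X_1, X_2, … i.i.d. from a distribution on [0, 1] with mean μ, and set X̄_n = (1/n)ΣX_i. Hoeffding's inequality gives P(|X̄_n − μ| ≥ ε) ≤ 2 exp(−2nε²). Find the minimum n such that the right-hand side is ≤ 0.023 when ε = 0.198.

57

Require 2·exp(−2nε²) ≤ 0.023, i.e. 2nε² ≥ ln(2/0.023) = 4.465408.
So n ≥ 4.465408 / (2·0.198²) = 56.951.
The smallest integer n is 57.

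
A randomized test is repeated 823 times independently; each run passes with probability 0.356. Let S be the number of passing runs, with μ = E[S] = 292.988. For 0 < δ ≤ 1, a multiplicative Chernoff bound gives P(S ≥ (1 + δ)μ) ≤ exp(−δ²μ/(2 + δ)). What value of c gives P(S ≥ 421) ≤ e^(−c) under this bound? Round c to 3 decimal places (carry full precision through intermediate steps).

Write 421 = (1 + δ)μ, so δ = 421/292.988 − 1 = 0.4369189…
Then the exponent is δ²μ/(2 + δ) = (421 − μ)² / (μ·(2 + δ)) = 22.951467.

22.951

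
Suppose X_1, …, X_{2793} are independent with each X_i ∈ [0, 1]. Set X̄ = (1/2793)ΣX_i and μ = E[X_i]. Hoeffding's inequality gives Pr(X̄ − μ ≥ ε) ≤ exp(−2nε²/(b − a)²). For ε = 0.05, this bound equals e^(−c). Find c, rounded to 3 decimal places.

13.965

c = 2nε²/(b − a)² = 2·2793·0.05² / 1² = 13.9650.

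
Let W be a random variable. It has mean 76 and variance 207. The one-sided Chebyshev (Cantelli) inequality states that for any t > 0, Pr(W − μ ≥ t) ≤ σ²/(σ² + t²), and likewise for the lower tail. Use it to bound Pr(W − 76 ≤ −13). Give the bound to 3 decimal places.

0.551

Here σ² = 207 and t = 13, so σ² + t² = 376.
Cantelli's bound: 207/376 = 0.5505.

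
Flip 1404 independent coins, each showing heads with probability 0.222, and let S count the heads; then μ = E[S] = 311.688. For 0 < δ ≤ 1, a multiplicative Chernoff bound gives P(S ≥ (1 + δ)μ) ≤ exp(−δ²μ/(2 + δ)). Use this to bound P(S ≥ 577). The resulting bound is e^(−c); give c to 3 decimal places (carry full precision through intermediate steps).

Write 577 = (1 + δ)μ, so δ = 577/311.688 − 1 = 0.8512102…
Then the exponent is δ²μ/(2 + δ) = (577 − μ)² / (μ·(2 + δ)) = 79.207165.

79.207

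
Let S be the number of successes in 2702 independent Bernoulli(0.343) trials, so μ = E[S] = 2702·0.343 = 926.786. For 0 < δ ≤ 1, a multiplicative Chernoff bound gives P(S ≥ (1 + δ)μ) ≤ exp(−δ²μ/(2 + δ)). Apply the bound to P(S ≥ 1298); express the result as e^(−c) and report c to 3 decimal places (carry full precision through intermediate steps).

61.938

Write 1298 = (1 + δ)μ, so δ = 1298/926.786 − 1 = 0.4005391…
Then the exponent is δ²μ/(2 + δ) = (1298 − μ)² / (μ·(2 + δ)) = 61.938467.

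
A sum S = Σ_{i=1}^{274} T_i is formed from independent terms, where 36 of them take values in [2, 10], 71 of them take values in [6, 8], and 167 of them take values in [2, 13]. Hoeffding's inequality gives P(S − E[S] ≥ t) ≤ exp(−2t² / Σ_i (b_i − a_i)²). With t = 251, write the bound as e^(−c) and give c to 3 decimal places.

5.528

Σ(b_i − a_i)² = 36·8² + 71·2² + 167·11² = 22795.
c = 2t² / 22795 = 2·251² / 22795 = 5.5276.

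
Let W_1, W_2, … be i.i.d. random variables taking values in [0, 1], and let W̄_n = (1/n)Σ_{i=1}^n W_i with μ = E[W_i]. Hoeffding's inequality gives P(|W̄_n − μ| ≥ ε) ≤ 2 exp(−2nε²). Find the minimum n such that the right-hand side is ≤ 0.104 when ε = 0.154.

Require 2·exp(−2nε²) ≤ 0.104, i.e. 2nε² ≥ ln(2/0.104) = 2.956512.
So n ≥ 2.956512 / (2·0.154²) = 62.332.
The smallest integer n is 63.

63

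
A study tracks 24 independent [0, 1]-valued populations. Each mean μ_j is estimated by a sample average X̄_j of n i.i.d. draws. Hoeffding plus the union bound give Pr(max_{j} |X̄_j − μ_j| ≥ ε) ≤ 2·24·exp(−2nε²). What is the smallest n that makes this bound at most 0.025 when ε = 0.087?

Need 2·24·exp(−2nε²) ≤ 0.025, i.e. exp(−2nε²) ≤ 0.025/48.
So 2nε² ≥ ln(48/0.025) = 7.560080.
Hence n ≥ 7.560080/(2·0.087²) = 499.411.
The smallest integer n is 500.

500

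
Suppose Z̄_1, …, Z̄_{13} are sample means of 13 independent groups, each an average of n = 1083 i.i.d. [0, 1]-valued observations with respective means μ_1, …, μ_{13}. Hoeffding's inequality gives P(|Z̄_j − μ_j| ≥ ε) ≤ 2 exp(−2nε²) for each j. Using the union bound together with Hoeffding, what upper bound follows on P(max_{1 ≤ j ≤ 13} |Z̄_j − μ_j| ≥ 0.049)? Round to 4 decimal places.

Per-experiment Hoeffding bound: 2·exp(−2·1083·0.049²) = 2·exp(−5.20057) = 0.011027.
Union bound over 13 events: 13·0.011027 = 0.14335.

0.1433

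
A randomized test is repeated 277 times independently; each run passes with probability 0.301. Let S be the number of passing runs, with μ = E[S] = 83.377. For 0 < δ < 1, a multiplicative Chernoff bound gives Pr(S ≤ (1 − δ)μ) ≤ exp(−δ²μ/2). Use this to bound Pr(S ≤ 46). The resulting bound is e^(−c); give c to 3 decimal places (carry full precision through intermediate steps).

8.378

Write 46 = (1 − δ)μ, so δ = 1 − 46/83.377 = 0.4482891…
Then the exponent is δ²μ/2 = (μ − 46)²/(2μ) = 8.377851.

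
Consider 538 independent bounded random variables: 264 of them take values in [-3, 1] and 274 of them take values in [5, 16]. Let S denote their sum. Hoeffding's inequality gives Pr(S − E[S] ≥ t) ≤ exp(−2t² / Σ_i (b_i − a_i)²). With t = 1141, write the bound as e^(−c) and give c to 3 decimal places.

69.660

Σ(b_i − a_i)² = 264·4² + 274·11² = 37378.
c = 2t² / 37378 = 2·1141² / 37378 = 69.6603.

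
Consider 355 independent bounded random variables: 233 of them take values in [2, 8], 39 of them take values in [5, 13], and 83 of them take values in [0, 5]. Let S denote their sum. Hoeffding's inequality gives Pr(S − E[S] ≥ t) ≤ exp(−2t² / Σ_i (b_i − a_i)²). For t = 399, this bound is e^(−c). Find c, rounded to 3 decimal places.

Σ(b_i − a_i)² = 233·6² + 39·8² + 83·5² = 12959.
c = 2t² / 12959 = 2·399² / 12959 = 24.5700.

24.570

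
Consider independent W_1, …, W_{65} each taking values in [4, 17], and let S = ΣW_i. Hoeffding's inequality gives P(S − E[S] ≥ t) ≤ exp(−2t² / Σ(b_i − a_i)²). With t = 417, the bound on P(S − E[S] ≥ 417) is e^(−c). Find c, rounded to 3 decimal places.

31.659

Σ(b_i − a_i)² = 65·(13)² = 10985.
c = 2t²/10985 = 2·417²/10985 = 31.6594.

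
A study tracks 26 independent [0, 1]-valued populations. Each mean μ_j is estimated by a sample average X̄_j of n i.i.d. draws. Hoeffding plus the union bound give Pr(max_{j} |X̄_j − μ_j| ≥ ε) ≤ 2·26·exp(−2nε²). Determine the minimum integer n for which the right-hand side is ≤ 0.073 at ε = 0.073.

Need 2·26·exp(−2nε²) ≤ 0.073, i.e. exp(−2nε²) ≤ 0.073/52.
So 2nε² ≥ ln(52/0.073) = 6.568540.
Hence n ≥ 6.568540/(2·0.073²) = 616.301.
The smallest integer n is 617.

617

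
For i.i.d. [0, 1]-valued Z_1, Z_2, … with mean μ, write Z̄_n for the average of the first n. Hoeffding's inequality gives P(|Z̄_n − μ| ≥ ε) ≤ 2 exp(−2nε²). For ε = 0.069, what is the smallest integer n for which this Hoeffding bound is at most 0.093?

Require 2·exp(−2nε²) ≤ 0.093, i.e. 2nε² ≥ ln(2/0.093) = 3.068303.
So n ≥ 3.068303 / (2·0.069²) = 322.233.
The smallest integer n is 323.

323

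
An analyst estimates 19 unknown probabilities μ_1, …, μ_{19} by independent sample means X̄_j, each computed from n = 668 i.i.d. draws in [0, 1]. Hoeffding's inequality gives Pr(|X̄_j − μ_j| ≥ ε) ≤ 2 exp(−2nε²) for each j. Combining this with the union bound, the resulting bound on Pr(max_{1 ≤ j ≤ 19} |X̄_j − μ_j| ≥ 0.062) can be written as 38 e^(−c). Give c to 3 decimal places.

5.136

Union bound over the 19 events: Pr(max_{1 ≤ j ≤ 19} |X̄_j − μ_j| ≥ 0.062) ≤ 19·2·exp(−2nε²) = 38 exp(−2·668·0.062²).
So c = 2·668·0.062² = 5.1356.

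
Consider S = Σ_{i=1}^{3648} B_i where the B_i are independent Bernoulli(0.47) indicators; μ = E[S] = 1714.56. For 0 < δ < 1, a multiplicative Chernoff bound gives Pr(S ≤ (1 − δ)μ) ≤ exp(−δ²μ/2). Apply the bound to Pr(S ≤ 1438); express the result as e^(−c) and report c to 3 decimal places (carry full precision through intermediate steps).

22.305

Write 1438 = (1 − δ)μ, so δ = 1 − 1438/1714.56 = 0.1613009…
Then the exponent is δ²μ/2 = (μ − 1438)²/(2μ) = 22.304683.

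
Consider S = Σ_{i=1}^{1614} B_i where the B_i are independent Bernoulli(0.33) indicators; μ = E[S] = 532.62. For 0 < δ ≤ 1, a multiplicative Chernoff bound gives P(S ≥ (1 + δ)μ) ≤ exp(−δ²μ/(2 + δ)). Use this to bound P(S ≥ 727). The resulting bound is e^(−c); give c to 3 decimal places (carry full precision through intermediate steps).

Write 727 = (1 + δ)μ, so δ = 727/532.62 − 1 = 0.3649506…
Then the exponent is δ²μ/(2 + δ) = (727 − μ)² / (μ·(2 + δ)) = 29.996018.

29.996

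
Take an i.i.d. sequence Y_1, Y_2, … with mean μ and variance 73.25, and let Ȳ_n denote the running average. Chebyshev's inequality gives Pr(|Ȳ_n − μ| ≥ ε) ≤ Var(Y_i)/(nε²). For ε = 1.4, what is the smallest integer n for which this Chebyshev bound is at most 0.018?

2077

Require 73.25/(n·1.4²) ≤ 0.018, i.e. n ≥ 73.25/(0.018·1.4²) = 2076.247.
The smallest integer n is 2077.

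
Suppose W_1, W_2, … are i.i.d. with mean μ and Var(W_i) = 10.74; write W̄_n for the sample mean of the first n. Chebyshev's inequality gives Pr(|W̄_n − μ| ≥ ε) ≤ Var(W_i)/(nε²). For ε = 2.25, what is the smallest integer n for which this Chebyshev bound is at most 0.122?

18

Require 10.74/(n·2.25²) ≤ 0.122, i.e. n ≥ 10.74/(0.122·2.25²) = 17.389.
The smallest integer n is 18.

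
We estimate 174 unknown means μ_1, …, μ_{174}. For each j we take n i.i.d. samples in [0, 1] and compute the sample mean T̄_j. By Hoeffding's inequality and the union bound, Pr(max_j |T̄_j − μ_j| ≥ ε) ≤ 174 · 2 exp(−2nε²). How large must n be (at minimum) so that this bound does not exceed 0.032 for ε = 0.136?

252

Need 2·174·exp(−2nε²) ≤ 0.032, i.e. exp(−2nε²) ≤ 0.032/348.
So 2nε² ≥ ln(348/0.032) = 9.294222.
Hence n ≥ 9.294222/(2·0.136²) = 251.250.
The smallest integer n is 252.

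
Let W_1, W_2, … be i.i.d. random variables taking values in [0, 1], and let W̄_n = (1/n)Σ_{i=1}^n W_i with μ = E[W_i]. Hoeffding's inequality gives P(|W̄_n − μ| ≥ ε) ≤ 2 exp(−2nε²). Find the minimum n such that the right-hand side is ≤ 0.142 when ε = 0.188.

38

Require 2·exp(−2nε²) ≤ 0.142, i.e. 2nε² ≥ ln(2/0.142) = 2.645075.
So n ≥ 2.645075 / (2·0.188²) = 37.419.
The smallest integer n is 38.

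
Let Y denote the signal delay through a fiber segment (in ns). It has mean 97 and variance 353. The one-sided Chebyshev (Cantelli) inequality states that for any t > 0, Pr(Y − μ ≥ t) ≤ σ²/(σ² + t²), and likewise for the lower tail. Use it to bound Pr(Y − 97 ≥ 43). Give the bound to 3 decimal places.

Here σ² = 353 and t = 43, so σ² + t² = 2202.
Cantelli's bound: 353/2202 = 0.1603.

0.160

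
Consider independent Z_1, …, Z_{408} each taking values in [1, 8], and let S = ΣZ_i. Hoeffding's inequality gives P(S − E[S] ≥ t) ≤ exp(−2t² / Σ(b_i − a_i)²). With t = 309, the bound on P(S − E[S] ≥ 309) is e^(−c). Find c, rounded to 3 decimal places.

9.552

Σ(b_i − a_i)² = 408·(7)² = 19992.
c = 2t²/19992 = 2·309²/19992 = 9.5519.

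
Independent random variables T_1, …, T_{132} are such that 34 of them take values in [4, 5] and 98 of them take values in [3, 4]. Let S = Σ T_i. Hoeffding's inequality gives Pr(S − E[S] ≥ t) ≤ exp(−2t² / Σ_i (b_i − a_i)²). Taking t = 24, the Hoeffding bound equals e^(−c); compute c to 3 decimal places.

Σ(b_i − a_i)² = 34·1² + 98·1² = 132.
c = 2t² / 132 = 2·24² / 132 = 8.7273.

8.727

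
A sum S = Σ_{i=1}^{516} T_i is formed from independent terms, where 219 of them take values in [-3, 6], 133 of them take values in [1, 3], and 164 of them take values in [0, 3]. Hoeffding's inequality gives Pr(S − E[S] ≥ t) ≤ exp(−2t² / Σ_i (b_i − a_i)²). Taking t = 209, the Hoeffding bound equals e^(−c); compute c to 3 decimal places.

Σ(b_i − a_i)² = 219·9² + 133·2² + 164·3² = 19747.
c = 2t² / 19747 = 2·209² / 19747 = 4.4241.

4.424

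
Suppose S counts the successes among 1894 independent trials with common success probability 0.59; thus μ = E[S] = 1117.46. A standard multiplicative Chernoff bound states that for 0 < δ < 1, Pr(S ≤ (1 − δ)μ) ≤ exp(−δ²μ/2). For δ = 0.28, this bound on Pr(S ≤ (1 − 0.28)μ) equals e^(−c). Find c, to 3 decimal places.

c = δ²μ/2 = 0.28²·1117.46/2 = 43.8044.

43.804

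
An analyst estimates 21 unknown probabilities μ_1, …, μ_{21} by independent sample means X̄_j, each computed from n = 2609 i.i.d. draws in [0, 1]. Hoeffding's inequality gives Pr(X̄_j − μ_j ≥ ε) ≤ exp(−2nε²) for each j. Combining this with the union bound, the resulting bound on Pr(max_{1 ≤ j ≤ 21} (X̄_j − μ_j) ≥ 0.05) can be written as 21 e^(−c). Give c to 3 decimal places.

13.045

Union bound over the 21 events: Pr(max_{1 ≤ j ≤ 21} (X̄_j − μ_j) ≥ 0.05) ≤ 21·exp(−2nε²) = 21 exp(−2·2609·0.05²).
So c = 2·2609·0.05² = 13.0450.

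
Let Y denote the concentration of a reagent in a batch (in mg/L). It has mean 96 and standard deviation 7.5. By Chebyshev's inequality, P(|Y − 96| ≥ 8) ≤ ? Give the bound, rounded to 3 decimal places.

Chebyshev: P(|Y − μ| ≥ t) ≤ Var(Y)/t².
Var(Y) = σ² = 7.5² = 56.25.
Bound = 56.25 / 64 = 0.8789.

0.879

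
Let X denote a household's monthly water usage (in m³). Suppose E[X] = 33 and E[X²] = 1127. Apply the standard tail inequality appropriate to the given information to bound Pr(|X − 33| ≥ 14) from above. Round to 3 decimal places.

The first two moments determine the variance, so Chebyshev's inequality is the sharpest standard bound available.
Var(X) = E[X²] − (E[X])² = 1127 − 1089 = 38.
Chebyshev's inequality: Pr(|X − μ| ≥ t) ≤ Var(X)/t² = 38/196 = 0.1939.

0.194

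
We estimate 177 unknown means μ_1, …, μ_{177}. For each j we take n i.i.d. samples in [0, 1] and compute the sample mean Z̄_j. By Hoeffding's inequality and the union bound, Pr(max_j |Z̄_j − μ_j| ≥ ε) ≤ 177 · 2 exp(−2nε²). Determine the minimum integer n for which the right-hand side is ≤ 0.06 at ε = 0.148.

199

Need 2·177·exp(−2nε²) ≤ 0.06, i.e. exp(−2nε²) ≤ 0.06/354.
So 2nε² ≥ ln(354/0.06) = 8.682708.
Hence n ≥ 8.682708/(2·0.148²) = 198.199.
The smallest integer n is 199.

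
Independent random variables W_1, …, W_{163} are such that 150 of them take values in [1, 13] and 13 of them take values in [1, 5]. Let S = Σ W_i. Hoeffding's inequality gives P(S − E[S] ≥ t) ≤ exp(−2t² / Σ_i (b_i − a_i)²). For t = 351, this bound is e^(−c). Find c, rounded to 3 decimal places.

Σ(b_i − a_i)² = 150·12² + 13·4² = 21808.
c = 2t² / 21808 = 2·351² / 21808 = 11.2987.

11.299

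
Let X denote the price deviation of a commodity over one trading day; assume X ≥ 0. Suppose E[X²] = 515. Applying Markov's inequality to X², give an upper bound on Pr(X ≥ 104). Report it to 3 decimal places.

0.048

Since X ≥ 0, the event {X ≥ 104} is the same as {X² ≥ 10816}.
Markov's inequality applied to X² gives Pr(X² ≥ 10816) ≤ E[X²]/10816 = 515/10816 = 0.0476.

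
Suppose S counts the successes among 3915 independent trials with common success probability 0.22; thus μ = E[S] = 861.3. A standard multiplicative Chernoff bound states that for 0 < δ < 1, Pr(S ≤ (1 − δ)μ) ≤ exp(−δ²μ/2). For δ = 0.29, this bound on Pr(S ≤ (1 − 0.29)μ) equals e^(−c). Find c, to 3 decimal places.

36.218

c = δ²μ/2 = 0.29²·861.3/2 = 36.2177.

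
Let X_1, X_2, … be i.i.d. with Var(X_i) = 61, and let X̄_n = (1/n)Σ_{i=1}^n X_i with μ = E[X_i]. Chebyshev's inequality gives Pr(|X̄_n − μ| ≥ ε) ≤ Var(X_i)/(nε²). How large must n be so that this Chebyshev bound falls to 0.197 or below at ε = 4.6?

Require 61/(n·4.6²) ≤ 0.197, i.e. n ≥ 61/(0.197·4.6²) = 14.633.
The smallest integer n is 15.

15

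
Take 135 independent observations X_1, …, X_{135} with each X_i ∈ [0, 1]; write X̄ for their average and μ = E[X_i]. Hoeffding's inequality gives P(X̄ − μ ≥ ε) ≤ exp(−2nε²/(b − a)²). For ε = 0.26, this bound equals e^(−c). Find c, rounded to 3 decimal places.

c = 2nε²/(b − a)² = 2·135·0.26² / 1² = 18.2520.

18.252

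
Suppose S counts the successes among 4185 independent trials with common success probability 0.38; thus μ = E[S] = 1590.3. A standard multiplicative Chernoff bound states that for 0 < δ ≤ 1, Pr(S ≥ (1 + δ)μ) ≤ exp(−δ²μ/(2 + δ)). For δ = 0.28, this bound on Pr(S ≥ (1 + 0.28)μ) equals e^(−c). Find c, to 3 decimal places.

c = δ²μ/(2 + δ) = 0.28²·1590.3/(2 + 0.28) = 54.6840.

54.684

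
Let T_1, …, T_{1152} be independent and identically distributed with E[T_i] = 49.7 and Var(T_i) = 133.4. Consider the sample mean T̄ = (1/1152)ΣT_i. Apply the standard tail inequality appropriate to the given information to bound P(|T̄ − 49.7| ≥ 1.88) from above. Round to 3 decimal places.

0.033

With mean and variance of each term known, Chebyshev's inequality bounds the deviation of the sum (or sample mean).
Var(T̄) = Var(T_i)/n = 133.4/1152 = 0.1158.
Chebyshev: P(|T̄ − 49.7| ≥ 1.88) ≤ Var(T̄)/(1.88)² = 133.4/(1152·1.88²) = 0.0328.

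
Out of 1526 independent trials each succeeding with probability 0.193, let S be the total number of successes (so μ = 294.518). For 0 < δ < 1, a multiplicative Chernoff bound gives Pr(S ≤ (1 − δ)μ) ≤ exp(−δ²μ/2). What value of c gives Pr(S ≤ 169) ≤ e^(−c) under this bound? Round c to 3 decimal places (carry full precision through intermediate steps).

26.747

Write 169 = (1 − δ)μ, so δ = 1 − 169/294.518 = 0.4261811…
Then the exponent is δ²μ/2 = (μ − 169)²/(2μ) = 26.746699.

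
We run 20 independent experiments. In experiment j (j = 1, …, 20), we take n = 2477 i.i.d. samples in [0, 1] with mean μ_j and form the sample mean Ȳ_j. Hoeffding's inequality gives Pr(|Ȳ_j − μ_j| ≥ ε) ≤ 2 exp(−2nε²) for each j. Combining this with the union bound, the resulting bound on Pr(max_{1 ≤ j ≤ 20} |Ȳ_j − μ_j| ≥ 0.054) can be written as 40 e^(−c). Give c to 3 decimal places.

Union bound over the 20 events: Pr(max_{1 ≤ j ≤ 20} |Ȳ_j − μ_j| ≥ 0.054) ≤ 20·2·exp(−2nε²) = 40 exp(−2·2477·0.054²).
So c = 2·2477·0.054² = 14.4459.

14.446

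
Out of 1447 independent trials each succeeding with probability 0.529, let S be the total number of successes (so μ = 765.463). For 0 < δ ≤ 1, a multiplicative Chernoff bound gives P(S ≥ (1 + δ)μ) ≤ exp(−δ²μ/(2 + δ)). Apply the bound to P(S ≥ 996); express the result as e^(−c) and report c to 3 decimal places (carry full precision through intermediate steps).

Write 996 = (1 + δ)μ, so δ = 996/765.463 − 1 = 0.3011733…
Then the exponent is δ²μ/(2 + δ) = (996 − μ)² / (μ·(2 + δ)) = 30.172254.

30.172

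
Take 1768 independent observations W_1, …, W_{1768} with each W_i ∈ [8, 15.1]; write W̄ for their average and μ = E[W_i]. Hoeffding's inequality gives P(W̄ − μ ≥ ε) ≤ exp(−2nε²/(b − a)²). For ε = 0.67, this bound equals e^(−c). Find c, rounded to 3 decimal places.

c = 2nε²/(b − a)² = 2·1768·0.67² / 7.1² = 31.4880.

31.488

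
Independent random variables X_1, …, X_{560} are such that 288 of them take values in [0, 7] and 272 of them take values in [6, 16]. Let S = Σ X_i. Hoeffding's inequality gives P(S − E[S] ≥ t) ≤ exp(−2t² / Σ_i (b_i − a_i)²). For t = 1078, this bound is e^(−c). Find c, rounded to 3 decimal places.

Σ(b_i − a_i)² = 288·7² + 272·10² = 41312.
c = 2t² / 41312 = 2·1078² / 41312 = 56.2589.

56.259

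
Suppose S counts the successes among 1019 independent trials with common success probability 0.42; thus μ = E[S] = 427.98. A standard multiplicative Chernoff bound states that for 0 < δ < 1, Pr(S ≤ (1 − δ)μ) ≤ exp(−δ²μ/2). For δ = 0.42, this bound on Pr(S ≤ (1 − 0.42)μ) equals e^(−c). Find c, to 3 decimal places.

c = δ²μ/2 = 0.42²·427.98/2 = 37.7478.

37.748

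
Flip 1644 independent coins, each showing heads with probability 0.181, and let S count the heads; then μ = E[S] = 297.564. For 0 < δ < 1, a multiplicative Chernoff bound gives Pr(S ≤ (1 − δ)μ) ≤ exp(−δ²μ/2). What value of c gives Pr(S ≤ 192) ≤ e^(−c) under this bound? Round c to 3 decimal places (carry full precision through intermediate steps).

Write 192 = (1 − δ)μ, so δ = 1 − 192/297.564 = 0.3547607…
Then the exponent is δ²μ/2 = (μ − 192)²/(2μ) = 18.724977.

18.725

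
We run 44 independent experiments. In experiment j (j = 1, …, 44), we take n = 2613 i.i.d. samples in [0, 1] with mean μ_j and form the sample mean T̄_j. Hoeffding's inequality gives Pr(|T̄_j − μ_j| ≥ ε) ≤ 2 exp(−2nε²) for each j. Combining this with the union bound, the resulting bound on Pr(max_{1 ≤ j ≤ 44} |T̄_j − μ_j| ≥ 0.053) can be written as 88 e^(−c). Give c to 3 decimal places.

Union bound over the 44 events: Pr(max_{1 ≤ j ≤ 44} |T̄_j − μ_j| ≥ 0.053) ≤ 44·2·exp(−2nε²) = 88 exp(−2·2613·0.053²).
So c = 2·2613·0.053² = 14.6798.

14.680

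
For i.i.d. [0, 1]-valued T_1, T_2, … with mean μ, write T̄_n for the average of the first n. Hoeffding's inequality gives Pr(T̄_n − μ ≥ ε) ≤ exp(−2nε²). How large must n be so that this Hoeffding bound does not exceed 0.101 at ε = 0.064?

280

Require exp(−2nε²) ≤ 0.101, i.e. 2nε² ≥ ln(1/0.101) = 2.292635.
So n ≥ 2.292635 / (2·0.064²) = 279.863.
The smallest integer n is 280.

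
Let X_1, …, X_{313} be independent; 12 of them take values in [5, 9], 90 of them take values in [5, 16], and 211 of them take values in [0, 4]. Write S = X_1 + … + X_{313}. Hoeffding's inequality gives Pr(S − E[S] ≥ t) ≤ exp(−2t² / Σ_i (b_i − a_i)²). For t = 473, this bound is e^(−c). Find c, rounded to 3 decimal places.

Σ(b_i − a_i)² = 12·4² + 90·11² + 211·4² = 14458.
c = 2t² / 14458 = 2·473² / 14458 = 30.9488.

30.949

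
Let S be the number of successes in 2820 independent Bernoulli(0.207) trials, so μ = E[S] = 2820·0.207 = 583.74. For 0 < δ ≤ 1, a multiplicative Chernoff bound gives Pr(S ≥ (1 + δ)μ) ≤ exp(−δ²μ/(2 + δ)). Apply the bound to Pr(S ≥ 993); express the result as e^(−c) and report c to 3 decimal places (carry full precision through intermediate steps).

Write 993 = (1 + δ)μ, so δ = 993/583.74 − 1 = 0.7010998…
Then the exponent is δ²μ/(2 + δ) = (993 − μ)² / (μ·(2 + δ)) = 106.227880.

106.228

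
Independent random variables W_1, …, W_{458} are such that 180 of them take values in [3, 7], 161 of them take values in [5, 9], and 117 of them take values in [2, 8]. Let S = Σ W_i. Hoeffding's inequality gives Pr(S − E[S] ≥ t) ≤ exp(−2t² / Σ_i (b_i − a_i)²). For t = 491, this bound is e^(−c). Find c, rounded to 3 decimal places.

Σ(b_i − a_i)² = 180·4² + 161·4² + 117·6² = 9668.
c = 2t² / 9668 = 2·491² / 9668 = 49.8719.

49.872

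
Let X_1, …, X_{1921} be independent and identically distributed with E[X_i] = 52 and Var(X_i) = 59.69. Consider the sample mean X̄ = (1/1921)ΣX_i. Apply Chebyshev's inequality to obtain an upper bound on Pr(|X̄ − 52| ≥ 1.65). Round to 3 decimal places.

Var(X̄) = Var(X_i)/n = 59.69/1921 = 0.031072.
Chebyshev: Pr(|X̄ − 52| ≥ 1.65) ≤ Var(X̄)/(1.65)² = 59.69/(1921·1.65²) = 0.0114.

0.011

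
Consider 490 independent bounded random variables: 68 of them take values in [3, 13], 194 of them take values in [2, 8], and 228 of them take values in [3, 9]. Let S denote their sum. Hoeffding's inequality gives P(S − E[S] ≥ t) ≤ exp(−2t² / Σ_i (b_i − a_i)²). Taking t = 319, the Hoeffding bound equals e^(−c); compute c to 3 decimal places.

Σ(b_i − a_i)² = 68·10² + 194·6² + 228·6² = 21992.
c = 2t² / 21992 = 2·319² / 21992 = 9.2544.

9.254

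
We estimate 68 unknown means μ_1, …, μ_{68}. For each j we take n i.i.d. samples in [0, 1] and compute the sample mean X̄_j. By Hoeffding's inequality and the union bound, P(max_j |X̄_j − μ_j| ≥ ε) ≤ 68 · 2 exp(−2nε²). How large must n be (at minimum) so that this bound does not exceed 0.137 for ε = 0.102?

Need 2·68·exp(−2nε²) ≤ 0.137, i.e. exp(−2nε²) ≤ 0.137/136.
So 2nε² ≥ ln(136/0.137) = 6.900429.
Hence n ≥ 6.900429/(2·0.102²) = 331.624.
The smallest integer n is 332.

332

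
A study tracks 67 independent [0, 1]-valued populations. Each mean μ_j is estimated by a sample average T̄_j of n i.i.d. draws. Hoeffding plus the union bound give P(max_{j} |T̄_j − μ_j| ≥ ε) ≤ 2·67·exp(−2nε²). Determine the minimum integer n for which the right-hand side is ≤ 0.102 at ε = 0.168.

128

Need 2·67·exp(−2nε²) ≤ 0.102, i.e. exp(−2nε²) ≤ 0.102/134.
So 2nε² ≥ ln(134/0.102) = 7.180622.
Hence n ≥ 7.180622/(2·0.168²) = 127.208.
The smallest integer n is 128.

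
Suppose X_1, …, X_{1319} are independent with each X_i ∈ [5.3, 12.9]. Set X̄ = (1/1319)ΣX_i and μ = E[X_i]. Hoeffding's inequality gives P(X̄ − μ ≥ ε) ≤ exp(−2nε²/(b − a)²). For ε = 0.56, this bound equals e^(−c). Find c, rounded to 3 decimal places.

c = 2nε²/(b − a)² = 2·1319·0.56² / 7.6² = 14.3227.

14.323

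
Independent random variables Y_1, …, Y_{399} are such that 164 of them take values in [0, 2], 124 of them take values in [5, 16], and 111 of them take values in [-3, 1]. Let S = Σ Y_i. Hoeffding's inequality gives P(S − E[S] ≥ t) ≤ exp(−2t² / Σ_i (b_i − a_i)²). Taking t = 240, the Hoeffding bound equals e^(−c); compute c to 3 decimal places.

Σ(b_i − a_i)² = 164·2² + 124·11² + 111·4² = 17436.
c = 2t² / 17436 = 2·240² / 17436 = 6.6070.

6.607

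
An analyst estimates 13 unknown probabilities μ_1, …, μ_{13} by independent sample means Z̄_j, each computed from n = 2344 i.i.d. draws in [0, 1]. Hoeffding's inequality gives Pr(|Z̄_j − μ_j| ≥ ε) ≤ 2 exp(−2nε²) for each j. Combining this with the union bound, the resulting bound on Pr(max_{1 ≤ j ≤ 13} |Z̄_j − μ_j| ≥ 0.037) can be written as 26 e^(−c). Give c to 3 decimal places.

Union bound over the 13 events: Pr(max_{1 ≤ j ≤ 13} |Z̄_j − μ_j| ≥ 0.037) ≤ 13·2·exp(−2nε²) = 26 exp(−2·2344·0.037²).
So c = 2·2344·0.037² = 6.4179.

6.418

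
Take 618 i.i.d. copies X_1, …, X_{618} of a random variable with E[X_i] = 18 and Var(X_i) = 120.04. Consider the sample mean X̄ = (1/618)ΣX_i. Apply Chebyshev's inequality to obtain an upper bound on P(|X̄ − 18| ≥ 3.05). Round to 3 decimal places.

Var(X̄) = Var(X_i)/n = 120.04/618 = 0.19424.
Chebyshev: P(|X̄ − 18| ≥ 3.05) ≤ Var(X̄)/(3.05)² = 120.04/(618·3.05²) = 0.0209.

0.021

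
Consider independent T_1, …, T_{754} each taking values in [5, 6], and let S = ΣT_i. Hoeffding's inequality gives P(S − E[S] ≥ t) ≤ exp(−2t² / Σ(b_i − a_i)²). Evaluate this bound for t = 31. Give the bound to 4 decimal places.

0.0782

Σ(b_i − a_i)² = 754·(1)² = 754.
Exponent = 2·31²/754 = 2.5491.
Bound = exp(−2.5491) = 0.07815.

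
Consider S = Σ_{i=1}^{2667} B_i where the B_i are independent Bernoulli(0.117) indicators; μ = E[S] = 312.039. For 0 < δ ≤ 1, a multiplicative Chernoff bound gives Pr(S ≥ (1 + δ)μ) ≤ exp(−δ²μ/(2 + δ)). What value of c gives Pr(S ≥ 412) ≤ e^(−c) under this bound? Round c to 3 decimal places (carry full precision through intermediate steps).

13.801

Write 412 = (1 + δ)μ, so δ = 412/312.039 − 1 = 0.3203478…
Then the exponent is δ²μ/(2 + δ) = (412 − μ)² / (μ·(2 + δ)) = 13.800640.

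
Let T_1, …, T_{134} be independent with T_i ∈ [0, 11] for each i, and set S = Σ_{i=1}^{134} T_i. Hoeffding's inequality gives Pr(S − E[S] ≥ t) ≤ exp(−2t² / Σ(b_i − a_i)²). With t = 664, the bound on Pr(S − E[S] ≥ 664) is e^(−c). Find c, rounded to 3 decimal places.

Σ(b_i − a_i)² = 134·(11)² = 16214.
c = 2t²/16214 = 2·664²/16214 = 54.3846.

54.385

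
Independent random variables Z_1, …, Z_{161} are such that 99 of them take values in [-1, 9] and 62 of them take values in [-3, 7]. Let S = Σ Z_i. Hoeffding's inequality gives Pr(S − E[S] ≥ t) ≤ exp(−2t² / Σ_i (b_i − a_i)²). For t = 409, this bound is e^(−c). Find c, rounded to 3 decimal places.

Σ(b_i − a_i)² = 99·10² + 62·10² = 16100.
c = 2t² / 16100 = 2·409² / 16100 = 20.7802.

20.780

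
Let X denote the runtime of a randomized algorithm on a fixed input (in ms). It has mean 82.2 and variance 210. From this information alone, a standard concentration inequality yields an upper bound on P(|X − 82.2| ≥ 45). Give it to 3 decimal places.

0.104

Mean and variance are known, so Chebyshev's inequality applies.
Chebyshev: P(|X − μ| ≥ t) ≤ Var(X)/t².
Bound = 210 / 2025 = 0.1037.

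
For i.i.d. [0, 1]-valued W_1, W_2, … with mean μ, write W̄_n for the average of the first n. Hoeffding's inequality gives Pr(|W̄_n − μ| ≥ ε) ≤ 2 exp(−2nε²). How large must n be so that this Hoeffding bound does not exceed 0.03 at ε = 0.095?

233

Require 2·exp(−2nε²) ≤ 0.03, i.e. 2nε² ≥ ln(2/0.03) = 4.199705.
So n ≥ 4.199705 / (2·0.095²) = 232.671.
The smallest integer n is 233.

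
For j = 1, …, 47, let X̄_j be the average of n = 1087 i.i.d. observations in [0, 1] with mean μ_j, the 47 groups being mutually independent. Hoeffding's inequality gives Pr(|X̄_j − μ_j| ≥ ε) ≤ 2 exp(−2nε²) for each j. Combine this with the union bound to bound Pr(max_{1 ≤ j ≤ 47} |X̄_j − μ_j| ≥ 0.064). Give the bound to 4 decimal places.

Per-experiment Hoeffding bound: 2·exp(−2·1087·0.064²) = 2·exp(−8.90470) = 0.0002715.
Union bound over 47 events: 47·0.0002715 = 0.01276.

0.0128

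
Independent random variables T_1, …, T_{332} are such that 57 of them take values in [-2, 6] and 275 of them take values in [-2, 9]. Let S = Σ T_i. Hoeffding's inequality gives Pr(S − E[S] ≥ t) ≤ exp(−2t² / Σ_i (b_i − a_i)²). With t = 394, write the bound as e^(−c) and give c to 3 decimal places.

8.409

Σ(b_i − a_i)² = 57·8² + 275·11² = 36923.
c = 2t² / 36923 = 2·394² / 36923 = 8.4086.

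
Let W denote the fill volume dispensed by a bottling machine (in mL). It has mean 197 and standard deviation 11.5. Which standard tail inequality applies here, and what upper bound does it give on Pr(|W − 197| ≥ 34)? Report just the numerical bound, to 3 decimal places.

0.114

Mean and variance are known, so Chebyshev's inequality applies.
Chebyshev: Pr(|W − μ| ≥ t) ≤ Var(W)/t².
Var(W) = σ² = 11.5² = 132.25.
Bound = 132.25 / 1156 = 0.1144.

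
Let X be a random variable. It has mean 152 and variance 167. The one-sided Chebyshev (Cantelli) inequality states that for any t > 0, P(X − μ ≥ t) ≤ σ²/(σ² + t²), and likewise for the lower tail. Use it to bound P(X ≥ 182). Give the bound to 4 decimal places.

0.1565

Here σ² = 167 and t = 30, so σ² + t² = 1067.
Cantelli's bound: 167/1067 = 0.1565.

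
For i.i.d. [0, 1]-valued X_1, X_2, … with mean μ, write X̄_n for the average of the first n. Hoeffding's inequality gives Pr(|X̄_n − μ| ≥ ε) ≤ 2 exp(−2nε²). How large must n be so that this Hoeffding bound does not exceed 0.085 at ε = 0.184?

47

Require 2·exp(−2nε²) ≤ 0.085, i.e. 2nε² ≥ ln(2/0.085) = 3.158251.
So n ≥ 3.158251 / (2·0.184²) = 46.642.
The smallest integer n is 47.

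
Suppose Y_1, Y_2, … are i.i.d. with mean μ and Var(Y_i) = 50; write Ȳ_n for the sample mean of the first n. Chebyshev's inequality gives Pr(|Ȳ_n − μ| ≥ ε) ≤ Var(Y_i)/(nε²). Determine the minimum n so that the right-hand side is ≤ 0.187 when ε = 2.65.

Require 50/(n·2.65²) ≤ 0.187, i.e. n ≥ 50/(0.187·2.65²) = 38.075.
The smallest integer n is 39.

39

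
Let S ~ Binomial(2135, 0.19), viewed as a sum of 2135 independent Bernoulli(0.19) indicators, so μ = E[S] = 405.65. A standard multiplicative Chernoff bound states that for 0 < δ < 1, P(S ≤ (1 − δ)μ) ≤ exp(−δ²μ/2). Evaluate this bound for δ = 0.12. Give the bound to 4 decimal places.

Exponent = δ²μ/2 = 0.12²·405.65/2 = 2.9207.
Bound = exp(−2.9207) = 0.05390.

0.0539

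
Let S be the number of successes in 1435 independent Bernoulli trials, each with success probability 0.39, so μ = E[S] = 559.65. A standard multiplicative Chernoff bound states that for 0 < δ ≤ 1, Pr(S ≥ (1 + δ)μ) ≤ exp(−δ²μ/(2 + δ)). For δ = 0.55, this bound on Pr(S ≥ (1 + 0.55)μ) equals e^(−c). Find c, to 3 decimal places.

c = δ²μ/(2 + δ) = 0.55²·559.65/(2 + 0.55) = 66.3899.

66.390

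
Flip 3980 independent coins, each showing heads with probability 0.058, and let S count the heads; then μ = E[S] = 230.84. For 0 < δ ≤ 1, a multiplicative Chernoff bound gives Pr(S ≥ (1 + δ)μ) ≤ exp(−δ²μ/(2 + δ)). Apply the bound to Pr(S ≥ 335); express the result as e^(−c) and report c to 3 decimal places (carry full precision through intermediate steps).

19.174

Write 335 = (1 + δ)μ, so δ = 335/230.84 − 1 = 0.4512216…
Then the exponent is δ²μ/(2 + δ) = (335 − μ)² / (μ·(2 + δ)) = 19.173805.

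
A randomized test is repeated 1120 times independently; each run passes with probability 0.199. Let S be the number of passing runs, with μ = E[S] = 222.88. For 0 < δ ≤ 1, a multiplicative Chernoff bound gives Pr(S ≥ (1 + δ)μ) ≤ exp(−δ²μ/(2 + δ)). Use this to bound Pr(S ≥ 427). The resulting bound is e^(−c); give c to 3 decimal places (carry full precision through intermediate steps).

64.112

Write 427 = (1 + δ)μ, so δ = 427/222.88 − 1 = 0.9158291…
Then the exponent is δ²μ/(2 + δ) = (427 − μ)² / (μ·(2 + δ)) = 64.111797.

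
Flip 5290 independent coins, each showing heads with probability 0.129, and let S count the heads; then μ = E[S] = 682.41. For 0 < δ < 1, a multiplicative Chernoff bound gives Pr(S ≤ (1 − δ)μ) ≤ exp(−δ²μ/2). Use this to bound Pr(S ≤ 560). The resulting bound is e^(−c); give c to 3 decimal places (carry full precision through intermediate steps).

10.979

Write 560 = (1 − δ)μ, so δ = 1 − 560/682.41 = 0.179379…
Then the exponent is δ²μ/2 = (μ − 560)²/(2μ) = 10.978890.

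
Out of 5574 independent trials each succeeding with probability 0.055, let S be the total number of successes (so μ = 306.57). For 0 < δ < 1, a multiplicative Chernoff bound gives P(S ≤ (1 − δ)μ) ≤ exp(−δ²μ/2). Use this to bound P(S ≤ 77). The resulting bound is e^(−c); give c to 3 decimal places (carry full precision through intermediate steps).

85.955

Write 77 = (1 − δ)μ, so δ = 1 − 77/306.57 = 0.7488339…
Then the exponent is δ²μ/2 = (μ − 77)²/(2μ) = 85.954896.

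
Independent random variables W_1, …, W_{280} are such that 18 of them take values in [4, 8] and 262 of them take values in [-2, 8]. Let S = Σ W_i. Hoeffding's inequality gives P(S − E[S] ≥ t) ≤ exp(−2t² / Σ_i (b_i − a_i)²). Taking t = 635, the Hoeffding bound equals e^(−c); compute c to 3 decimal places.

30.446

Σ(b_i − a_i)² = 18·4² + 262·10² = 26488.
c = 2t² / 26488 = 2·635² / 26488 = 30.4459.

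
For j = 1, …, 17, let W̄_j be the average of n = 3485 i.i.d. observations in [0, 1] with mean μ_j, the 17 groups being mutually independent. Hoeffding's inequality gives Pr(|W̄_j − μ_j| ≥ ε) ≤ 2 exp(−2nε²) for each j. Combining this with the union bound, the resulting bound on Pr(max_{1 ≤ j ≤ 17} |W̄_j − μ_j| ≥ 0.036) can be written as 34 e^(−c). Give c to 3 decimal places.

9.033

Union bound over the 17 events: Pr(max_{1 ≤ j ≤ 17} |W̄_j − μ_j| ≥ 0.036) ≤ 17·2·exp(−2nε²) = 34 exp(−2·3485·0.036²).
So c = 2·3485·0.036² = 9.0331.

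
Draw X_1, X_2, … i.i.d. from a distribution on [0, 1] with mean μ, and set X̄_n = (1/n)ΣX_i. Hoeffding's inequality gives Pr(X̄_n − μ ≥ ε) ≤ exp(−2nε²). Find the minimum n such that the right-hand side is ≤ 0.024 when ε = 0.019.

5166

Require exp(−2nε²) ≤ 0.024, i.e. 2nε² ≥ ln(1/0.024) = 3.729701.
So n ≥ 3.729701 / (2·0.019²) = 5165.791.
The smallest integer n is 5166.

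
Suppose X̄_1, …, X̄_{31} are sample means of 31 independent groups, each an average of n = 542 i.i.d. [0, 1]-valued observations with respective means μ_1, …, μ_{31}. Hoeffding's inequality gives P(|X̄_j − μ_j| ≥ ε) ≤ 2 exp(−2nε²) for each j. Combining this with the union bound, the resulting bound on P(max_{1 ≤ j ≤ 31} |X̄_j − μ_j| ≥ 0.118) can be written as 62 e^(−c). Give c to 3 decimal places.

15.094

Union bound over the 31 events: P(max_{1 ≤ j ≤ 31} |X̄_j − μ_j| ≥ 0.118) ≤ 31·2·exp(−2nε²) = 62 exp(−2·542·0.118²).
So c = 2·542·0.118² = 15.0936.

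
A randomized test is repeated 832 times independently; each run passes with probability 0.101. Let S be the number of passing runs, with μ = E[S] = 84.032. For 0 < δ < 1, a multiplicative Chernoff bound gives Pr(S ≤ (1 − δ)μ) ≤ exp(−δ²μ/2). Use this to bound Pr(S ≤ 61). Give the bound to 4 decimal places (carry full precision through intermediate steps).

0.0426

Write 61 = (1 − δ)μ, so δ = 1 − 61/84.032 = 0.2740861…
Then the exponent is δ²μ/2 = (μ − 61)²/(2μ) = 3.156375.
Bound = exp(−3.156375) = 0.04258.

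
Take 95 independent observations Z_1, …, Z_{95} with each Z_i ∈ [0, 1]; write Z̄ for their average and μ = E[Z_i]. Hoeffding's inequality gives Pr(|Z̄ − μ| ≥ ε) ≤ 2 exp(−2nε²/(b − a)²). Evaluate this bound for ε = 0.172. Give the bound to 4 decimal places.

0.0072

Exponent: 2nε²/(b − a)² = 2·95·0.172² / 1² = 5.62096.
Bound = 2·exp(−5.62096) = 0.00724.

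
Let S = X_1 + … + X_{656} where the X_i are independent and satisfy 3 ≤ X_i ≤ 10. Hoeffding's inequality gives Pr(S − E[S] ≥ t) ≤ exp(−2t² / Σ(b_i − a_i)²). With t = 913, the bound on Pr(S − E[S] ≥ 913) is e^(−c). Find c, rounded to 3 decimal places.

Σ(b_i − a_i)² = 656·(7)² = 32144.
c = 2t²/32144 = 2·913²/32144 = 51.8647.

51.865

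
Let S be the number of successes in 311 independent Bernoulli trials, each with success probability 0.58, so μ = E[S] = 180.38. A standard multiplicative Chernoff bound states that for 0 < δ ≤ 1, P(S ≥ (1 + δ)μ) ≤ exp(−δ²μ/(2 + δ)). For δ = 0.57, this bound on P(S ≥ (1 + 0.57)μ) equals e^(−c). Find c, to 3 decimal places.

22.804

c = δ²μ/(2 + δ) = 0.57²·180.38/(2 + 0.57) = 22.8037.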